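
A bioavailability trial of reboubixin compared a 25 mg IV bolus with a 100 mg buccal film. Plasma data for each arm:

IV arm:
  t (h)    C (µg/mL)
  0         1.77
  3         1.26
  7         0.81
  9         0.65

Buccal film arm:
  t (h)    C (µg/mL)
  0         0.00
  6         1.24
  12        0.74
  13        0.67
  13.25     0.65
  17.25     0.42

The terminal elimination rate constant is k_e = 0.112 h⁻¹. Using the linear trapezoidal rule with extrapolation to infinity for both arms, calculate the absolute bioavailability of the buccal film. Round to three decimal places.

Trapezoidal AUC_0→9 (IV):
  [0→3]: (1.77+1.26)/2 × 3 = 4.545
  [3→7]: (1.26+0.81)/2 × 4 = 4.14
  [7→9]: (0.81+0.65)/2 × 2 = 1.46
  Sum = 10.145 µg/mL·h
IV tail: 0.65/0.112 = 5.804; AUC_iv,0→∞ = 10.145 + 5.804 = 15.949 µg/mL·h
Trapezoidal AUC_0→17.25 (buccal film):
  [0→6]: (0.00+1.24)/2 × 6 = 3.72
  [6→12]: (1.24+0.74)/2 × 6 = 5.94
  [12→13]: (0.74+0.67)/2 × 1 = 0.705
  [13→13.25]: (0.67+0.65)/2 × 0.25 = 0.165
  [13.25→17.25]: (0.65+0.42)/2 × 4 = 2.14
  Sum = 12.67 µg/mL·h
buccal film tail: 0.42/0.112 = 3.750; AUC_ev,0→∞ = 12.67 + 3.750 = 16.42 µg/mL·h
F = (AUC_ev/D_ev)/(AUC_iv/D_iv) = (16.42/100)/(15.949/25) = 0.1642/0.63796 = 0.2574

F = 0.257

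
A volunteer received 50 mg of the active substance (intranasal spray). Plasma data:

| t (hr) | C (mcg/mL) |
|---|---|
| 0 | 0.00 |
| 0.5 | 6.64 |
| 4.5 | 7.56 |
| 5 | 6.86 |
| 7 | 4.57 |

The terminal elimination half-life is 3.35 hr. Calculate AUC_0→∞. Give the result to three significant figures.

Trapezoidal AUC_0→7:
  [0→0.5]: (0.00+6.64)/2 × 0.5 = 1.66
  [0.5→4.5]: (6.64+7.56)/2 × 4 = 28.4
  [4.5→5]: (7.56+6.86)/2 × 0.5 = 3.605
  [5→7]: (6.86+4.57)/2 × 2 = 11.43
  Sum = 45.095 mcg/mL·hr
k_e = ln2 / t½ = 0.693147 / 3.35 = 0.2069 hr^-1
Extrapolated tail: C_last / k_e = 4.57 / 0.2069 = 22.088
AUC_0→∞ = 45.095 + 22.088 = 67.183 mcg/mL·hr

AUC = 67.2 mcg/mL·hr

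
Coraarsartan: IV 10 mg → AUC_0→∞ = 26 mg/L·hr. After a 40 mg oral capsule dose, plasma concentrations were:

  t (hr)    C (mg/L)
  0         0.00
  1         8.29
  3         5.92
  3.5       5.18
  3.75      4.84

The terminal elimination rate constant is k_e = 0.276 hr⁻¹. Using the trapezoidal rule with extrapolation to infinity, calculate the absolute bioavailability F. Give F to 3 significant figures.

Trapezoidal AUC_0→3.75 (oral capsule):
  [0→1]: (0.00+8.29)/2 × 1 = 4.145
  [1→3]: (8.29+5.92)/2 × 2 = 14.21
  [3→3.5]: (5.92+5.18)/2 × 0.5 = 2.775
  [3.5→3.75]: (5.18+4.84)/2 × 0.25 = 1.2525
  Sum = 22.3825 mg/L·hr
Tail: C_last/k_e = 4.84/0.276 = 17.536
AUC_0→∞ (oral capsule) = 22.3825 + 17.536 = 39.9185 mg/L·hr
F = (AUC_ev/D_ev)/(AUC_iv/D_iv) = (39.9185/40)/(26/10) = 0.9979625/2.6 = 0.3838

F = 0.384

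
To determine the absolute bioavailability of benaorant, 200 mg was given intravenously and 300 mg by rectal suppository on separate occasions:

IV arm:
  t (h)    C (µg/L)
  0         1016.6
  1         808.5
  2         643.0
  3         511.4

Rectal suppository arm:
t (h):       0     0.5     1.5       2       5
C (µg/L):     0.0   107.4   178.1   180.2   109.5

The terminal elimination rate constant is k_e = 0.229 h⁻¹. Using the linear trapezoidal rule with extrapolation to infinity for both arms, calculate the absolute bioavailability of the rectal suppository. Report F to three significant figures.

F = 0.176

Trapezoidal AUC_0→3 (IV):
  [0→1]: (1016.6+808.5)/2 × 1 = 912.55
  [1→2]: (808.5+643.0)/2 × 1 = 725.75
  [2→3]: (643.0+511.4)/2 × 1 = 577.2
  Sum = 2215.5 µg/L·h
IV tail: 511.4/0.229 = 2233.188; AUC_iv,0→∞ = 2215.5 + 2233.188 = 4448.688 µg/L·h
Trapezoidal AUC_0→5 (rectal suppository):
  [0→0.5]: (0.0+107.4)/2 × 0.5 = 26.85
  [0.5→1.5]: (107.4+178.1)/2 × 1 = 142.75
  [1.5→2]: (178.1+180.2)/2 × 0.5 = 89.575
  [2→5]: (180.2+109.5)/2 × 3 = 434.55
  Sum = 693.725 µg/L·h
rectal suppository tail: 109.5/0.229 = 478.166; AUC_ev,0→∞ = 693.725 + 478.166 = 1171.891 µg/L·h
F = (AUC_ev/D_ev)/(AUC_iv/D_iv) = (1171.891/300)/(4448.688/200) = 3.9063/22.24344 = 0.1756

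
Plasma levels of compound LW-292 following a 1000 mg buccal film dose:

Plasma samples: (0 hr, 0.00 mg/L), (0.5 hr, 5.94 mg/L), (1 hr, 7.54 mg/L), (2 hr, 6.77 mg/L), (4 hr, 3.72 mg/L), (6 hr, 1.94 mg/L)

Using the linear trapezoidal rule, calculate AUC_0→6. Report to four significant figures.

Trapezoidal AUC_0→6:
  [0→0.5]: (0.00+5.94)/2 × 0.5 = 1.485
  [0.5→1]: (5.94+7.54)/2 × 0.5 = 3.37
  [1→2]: (7.54+6.77)/2 × 1 = 7.155
  [2→4]: (6.77+3.72)/2 × 2 = 10.49
  [4→6]: (3.72+1.94)/2 × 2 = 5.66
  Sum = 28.16 mg/L·hr

AUC = 28.16 mg/L·hr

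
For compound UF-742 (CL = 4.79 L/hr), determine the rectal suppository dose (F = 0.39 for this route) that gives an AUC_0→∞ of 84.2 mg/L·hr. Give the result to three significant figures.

Dose = CL × AUC_0→∞ / F
     = 4.79 × 84.2 / 0.39 = 1034.15 mg

Dose = 1030 mg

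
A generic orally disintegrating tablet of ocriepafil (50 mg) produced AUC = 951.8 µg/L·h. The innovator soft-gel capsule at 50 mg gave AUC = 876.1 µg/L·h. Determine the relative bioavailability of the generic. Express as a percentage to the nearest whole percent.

F_rel = (AUC_test/D_test) / (AUC_ref/D_ref)
      = (951.8/50) / (876.1/50)
      = 19.036 / 17.522 = 1.0864 = 108.64%

F_rel = 109%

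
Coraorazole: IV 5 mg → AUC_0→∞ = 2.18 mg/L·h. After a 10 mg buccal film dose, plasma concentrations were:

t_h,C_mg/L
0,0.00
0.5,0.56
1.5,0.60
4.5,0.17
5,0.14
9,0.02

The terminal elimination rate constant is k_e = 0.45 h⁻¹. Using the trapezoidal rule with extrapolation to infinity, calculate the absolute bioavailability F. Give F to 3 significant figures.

Trapezoidal AUC_0→9 (buccal film):
  [0→0.5]: (0.00+0.56)/2 × 0.5 = 0.14
  [0.5→1.5]: (0.56+0.60)/2 × 1 = 0.58
  [1.5→4.5]: (0.60+0.17)/2 × 3 = 1.155
  [4.5→5]: (0.17+0.14)/2 × 0.5 = 0.0775
  [5→9]: (0.14+0.02)/2 × 4 = 0.32
  Sum = 2.2725 mg/L·h
Tail: C_last/k_e = 0.02/0.45 = 0.044
AUC_0→∞ (buccal film) = 2.2725 + 0.044 = 2.3165 mg/L·h
F = (AUC_ev/D_ev)/(AUC_iv/D_iv) = (2.3165/10)/(2.18/5) = 0.23165/0.436 = 0.5313

F = 0.531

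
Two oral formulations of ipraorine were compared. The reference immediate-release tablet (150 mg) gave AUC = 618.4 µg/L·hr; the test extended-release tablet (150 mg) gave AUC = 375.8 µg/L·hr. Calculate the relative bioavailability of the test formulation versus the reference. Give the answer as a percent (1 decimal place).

F_rel = 60.8%

F_rel = (AUC_test/D_test) / (AUC_ref/D_ref)
      = (375.8/150) / (618.4/150)
      = 2.50533 / 4.12267 = 0.6077 = 60.77%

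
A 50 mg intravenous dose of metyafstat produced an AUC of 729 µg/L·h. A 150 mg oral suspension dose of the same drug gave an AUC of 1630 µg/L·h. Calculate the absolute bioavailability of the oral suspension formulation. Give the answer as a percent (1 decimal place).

F = 74.5%

F = (AUC_ev / D_ev) / (AUC_iv / D_iv)
  = (1630/150) / (729/50)
  = 10.8667 / 14.58 = 0.7453
  = 74.53%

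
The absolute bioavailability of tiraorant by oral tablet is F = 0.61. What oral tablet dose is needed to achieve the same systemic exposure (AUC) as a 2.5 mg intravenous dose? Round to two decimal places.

For equal systemic exposure: F × D_ev = D_iv
D_ev = D_iv / F = 2.5 / 0.61 = 4.09836 mg

D_oral = 4.10 mg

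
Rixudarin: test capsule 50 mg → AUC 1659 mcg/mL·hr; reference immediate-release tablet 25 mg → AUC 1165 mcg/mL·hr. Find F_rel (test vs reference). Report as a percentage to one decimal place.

F_rel = (AUC_test/D_test) / (AUC_ref/D_ref)
      = (1659/50) / (1165/25)
      = 33.18 / 46.6 = 0.7120 = 71.20%

F_rel = 71.2%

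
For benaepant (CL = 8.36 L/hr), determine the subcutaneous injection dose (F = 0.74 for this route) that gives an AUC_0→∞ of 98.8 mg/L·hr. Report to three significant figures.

Dose = CL × AUC_0→∞ / F
     = 8.36 × 98.8 / 0.74 = 1116.17 mg

Dose = 1120 mg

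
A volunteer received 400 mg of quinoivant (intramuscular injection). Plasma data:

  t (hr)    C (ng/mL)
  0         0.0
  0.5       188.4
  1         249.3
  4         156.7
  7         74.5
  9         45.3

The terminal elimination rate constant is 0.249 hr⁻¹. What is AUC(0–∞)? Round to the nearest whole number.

Trapezoidal AUC_0→9:
  [0→0.5]: (0.0+188.4)/2 × 0.5 = 47.1
  [0.5→1]: (188.4+249.3)/2 × 0.5 = 109.425
  [1→4]: (249.3+156.7)/2 × 3 = 609.0
  [4→7]: (156.7+74.5)/2 × 3 = 346.8
  [7→9]: (74.5+45.3)/2 × 2 = 119.8
  Sum = 1232.125 ng/mL·hr
Extrapolated tail: C_last / k_e = 45.3 / 0.249 = 181.928
AUC_0→∞ = 1232.125 + 181.928 = 1414.053 ng/mL·hr

AUC = 1414 ng/mL·hr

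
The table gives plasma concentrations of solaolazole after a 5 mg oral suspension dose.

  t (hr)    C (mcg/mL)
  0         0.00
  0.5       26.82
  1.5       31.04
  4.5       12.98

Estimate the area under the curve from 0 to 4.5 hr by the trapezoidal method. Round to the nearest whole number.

Trapezoidal AUC_0→4.5:
  [0→0.5]: (0.00+26.82)/2 × 0.5 = 6.705
  [0.5→1.5]: (26.82+31.04)/2 × 1 = 28.93
  [1.5→4.5]: (31.04+12.98)/2 × 3 = 66.03
  Sum = 101.665 mcg/mL·hr

AUC = 102 mcg/mL·hr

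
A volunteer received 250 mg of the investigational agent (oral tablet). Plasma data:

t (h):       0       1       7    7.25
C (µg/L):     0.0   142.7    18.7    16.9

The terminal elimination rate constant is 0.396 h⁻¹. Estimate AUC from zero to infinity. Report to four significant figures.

Trapezoidal AUC_0→7.25:
  [0→1]: (0.0+142.7)/2 × 1 = 71.35
  [1→7]: (142.7+18.7)/2 × 6 = 484.2
  [7→7.25]: (18.7+16.9)/2 × 0.25 = 4.45
  Sum = 560.0 µg/L·h
Extrapolated tail: C_last / k_e = 16.9 / 0.396 = 42.677
AUC_0→∞ = 560.0 + 42.677 = 602.677 µg/L·h

AUC = 602.7 µg/L·h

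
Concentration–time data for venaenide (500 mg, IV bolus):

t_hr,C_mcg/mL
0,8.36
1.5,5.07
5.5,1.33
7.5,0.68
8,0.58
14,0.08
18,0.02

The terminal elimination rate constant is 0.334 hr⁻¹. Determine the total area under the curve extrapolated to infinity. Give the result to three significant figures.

Trapezoidal AUC_0→18:
  [0→1.5]: (8.36+5.07)/2 × 1.5 = 10.0725
  [1.5→5.5]: (5.07+1.33)/2 × 4 = 12.8
  [5.5→7.5]: (1.33+0.68)/2 × 2 = 2.01
  [7.5→8]: (0.68+0.58)/2 × 0.5 = 0.315
  [8→14]: (0.58+0.08)/2 × 6 = 1.98
  [14→18]: (0.08+0.02)/2 × 4 = 0.2
  Sum = 27.3775 mcg/mL·hr
Extrapolated tail: C_last / k_e = 0.02 / 0.334 = 0.060
AUC_0→∞ = 27.3775 + 0.060 = 27.4375 mcg/mL·hr

AUC = 27.4 mcg/mL·hr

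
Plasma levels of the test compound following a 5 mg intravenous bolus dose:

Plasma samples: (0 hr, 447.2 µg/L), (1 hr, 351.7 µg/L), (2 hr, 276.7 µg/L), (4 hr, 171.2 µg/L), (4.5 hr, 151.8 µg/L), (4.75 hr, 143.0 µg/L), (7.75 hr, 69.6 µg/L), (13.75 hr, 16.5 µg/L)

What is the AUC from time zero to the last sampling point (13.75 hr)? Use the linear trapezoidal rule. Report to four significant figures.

Trapezoidal AUC_0→13.75:
  [0→1]: (447.2+351.7)/2 × 1 = 399.45
  [1→2]: (351.7+276.7)/2 × 1 = 314.2
  [2→4]: (276.7+171.2)/2 × 2 = 447.9
  [4→4.5]: (171.2+151.8)/2 × 0.5 = 80.75
  [4.5→4.75]: (151.8+143.0)/2 × 0.25 = 36.85
  [4.75→7.75]: (143.0+69.6)/2 × 3 = 318.9
  [7.75→13.75]: (69.6+16.5)/2 × 6 = 258.3
  Sum = 1856.35 µg/L·hr

AUC = 1856 µg/L·hr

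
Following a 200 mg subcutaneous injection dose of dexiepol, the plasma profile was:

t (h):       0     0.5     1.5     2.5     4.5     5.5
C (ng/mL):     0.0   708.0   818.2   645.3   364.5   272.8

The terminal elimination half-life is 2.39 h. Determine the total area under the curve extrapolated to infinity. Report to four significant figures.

Trapezoidal AUC_0→5.5:
  [0→0.5]: (0.0+708.0)/2 × 0.5 = 177.0
  [0.5→1.5]: (708.0+818.2)/2 × 1 = 763.1
  [1.5→2.5]: (818.2+645.3)/2 × 1 = 731.75
  [2.5→4.5]: (645.3+364.5)/2 × 2 = 1009.8
  [4.5→5.5]: (364.5+272.8)/2 × 1 = 318.65
  Sum = 3000.3 ng/mL·h
k_e = ln2 / t½ = 0.693147 / 2.39 = 0.2900 h^-1
Extrapolated tail: C_last / k_e = 272.8 / 0.29 = 940.690
AUC_0→∞ = 3000.3 + 940.690 = 3940.99 ng/mL·h

AUC = 3941 ng/mL·h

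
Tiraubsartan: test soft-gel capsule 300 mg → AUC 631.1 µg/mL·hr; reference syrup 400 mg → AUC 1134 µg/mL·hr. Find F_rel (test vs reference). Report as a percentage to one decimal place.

F_rel = (AUC_test/D_test) / (AUC_ref/D_ref)
      = (631.1/300) / (1134/400)
      = 2.10367 / 2.835 = 0.7420 = 74.20%

F_rel = 74.2%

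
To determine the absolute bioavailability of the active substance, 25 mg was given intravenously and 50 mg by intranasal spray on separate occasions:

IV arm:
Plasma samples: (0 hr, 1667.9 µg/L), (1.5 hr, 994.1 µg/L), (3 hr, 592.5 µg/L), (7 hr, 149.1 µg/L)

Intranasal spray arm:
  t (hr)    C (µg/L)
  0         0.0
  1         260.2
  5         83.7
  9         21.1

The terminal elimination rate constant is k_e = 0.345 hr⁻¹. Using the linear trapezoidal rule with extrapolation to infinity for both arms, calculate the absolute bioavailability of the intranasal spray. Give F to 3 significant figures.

F = 0.107

Trapezoidal AUC_0→7 (IV):
  [0→1.5]: (1667.9+994.1)/2 × 1.5 = 1996.5
  [1.5→3]: (994.1+592.5)/2 × 1.5 = 1189.95
  [3→7]: (592.5+149.1)/2 × 4 = 1483.2
  Sum = 4669.65 µg/L·hr
IV tail: 149.1/0.345 = 432.174; AUC_iv,0→∞ = 4669.65 + 432.174 = 5101.824 µg/L·hr
Trapezoidal AUC_0→9 (intranasal spray):
  [0→1]: (0.0+260.2)/2 × 1 = 130.1
  [1→5]: (260.2+83.7)/2 × 4 = 687.8
  [5→9]: (83.7+21.1)/2 × 4 = 209.6
  Sum = 1027.5 µg/L·hr
intranasal spray tail: 21.1/0.345 = 61.159; AUC_ev,0→∞ = 1027.5 + 61.159 = 1088.659 µg/L·hr
F = (AUC_ev/D_ev)/(AUC_iv/D_iv) = (1088.659/50)/(5101.824/25) = 21.77318/204.07296 = 0.1067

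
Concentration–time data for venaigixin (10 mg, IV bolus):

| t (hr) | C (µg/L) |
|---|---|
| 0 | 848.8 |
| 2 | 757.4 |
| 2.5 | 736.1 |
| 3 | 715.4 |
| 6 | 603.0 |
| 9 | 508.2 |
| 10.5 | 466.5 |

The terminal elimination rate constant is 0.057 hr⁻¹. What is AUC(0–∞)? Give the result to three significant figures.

AUC = 14900 µg/L·hr

Trapezoidal AUC_0→10.5:
  [0→2]: (848.8+757.4)/2 × 2 = 1606.2
  [2→2.5]: (757.4+736.1)/2 × 0.5 = 373.375
  [2.5→3]: (736.1+715.4)/2 × 0.5 = 362.875
  [3→6]: (715.4+603.0)/2 × 3 = 1977.6
  [6→9]: (603.0+508.2)/2 × 3 = 1666.8
  [9→10.5]: (508.2+466.5)/2 × 1.5 = 731.025
  Sum = 6717.875 µg/L·hr
Extrapolated tail: C_last / k_e = 466.5 / 0.057 = 8184.211
AUC_0→∞ = 6717.875 + 8184.211 = 14902.086 µg/L·hr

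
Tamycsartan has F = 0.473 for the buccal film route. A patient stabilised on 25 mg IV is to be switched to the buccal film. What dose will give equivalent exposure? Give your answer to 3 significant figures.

For equal systemic exposure: F × D_ev = D_iv
D_ev = D_iv / F = 25 / 0.473 = 52.8541 mg

D_buccal = 52.9 mg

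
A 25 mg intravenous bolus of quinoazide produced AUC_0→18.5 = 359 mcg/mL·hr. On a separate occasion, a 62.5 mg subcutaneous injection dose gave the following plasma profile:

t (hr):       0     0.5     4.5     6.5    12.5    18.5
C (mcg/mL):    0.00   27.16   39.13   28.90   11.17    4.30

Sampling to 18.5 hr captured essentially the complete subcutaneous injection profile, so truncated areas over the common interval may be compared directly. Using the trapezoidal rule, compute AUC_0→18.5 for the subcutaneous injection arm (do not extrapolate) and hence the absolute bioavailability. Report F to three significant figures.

F = 0.417

Trapezoidal AUC_0→18.5 (subcutaneous injection):
  [0→0.5]: (0.00+27.16)/2 × 0.5 = 6.79
  [0.5→4.5]: (27.16+39.13)/2 × 4 = 132.58
  [4.5→6.5]: (39.13+28.90)/2 × 2 = 68.03
  [6.5→12.5]: (28.90+11.17)/2 × 6 = 120.21
  [12.5→18.5]: (11.17+4.30)/2 × 6 = 46.41
  Sum = 374.02 mcg/mL·hr
F = (AUC_ev/D_ev)/(AUC_iv/D_iv) = (374.02/62.5)/(359/25) = 5.98432/14.36 = 0.4167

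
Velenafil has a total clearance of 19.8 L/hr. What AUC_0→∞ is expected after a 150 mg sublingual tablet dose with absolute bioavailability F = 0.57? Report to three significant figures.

AUC_0→∞ = F × Dose / CL
        = 0.57 × 150 / 19.8 = 4.31818 mg/L·hr

AUC = 4.32 mg/L·hr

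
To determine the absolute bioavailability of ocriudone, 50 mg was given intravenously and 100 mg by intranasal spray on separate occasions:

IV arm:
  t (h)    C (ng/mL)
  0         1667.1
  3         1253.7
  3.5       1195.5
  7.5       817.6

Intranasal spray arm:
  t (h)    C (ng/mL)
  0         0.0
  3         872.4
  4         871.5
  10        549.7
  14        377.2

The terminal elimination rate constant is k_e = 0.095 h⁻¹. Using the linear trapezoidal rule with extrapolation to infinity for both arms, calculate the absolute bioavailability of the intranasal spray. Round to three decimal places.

F = 0.348

Trapezoidal AUC_0→7.5 (IV):
  [0→3]: (1667.1+1253.7)/2 × 3 = 4381.2
  [3→3.5]: (1253.7+1195.5)/2 × 0.5 = 612.3
  [3.5→7.5]: (1195.5+817.6)/2 × 4 = 4026.2
  Sum = 9019.7 ng/mL·h
IV tail: 817.6/0.095 = 8606.316; AUC_iv,0→∞ = 9019.7 + 8606.316 = 17626.016 ng/mL·h
Trapezoidal AUC_0→14 (intranasal spray):
  [0→3]: (0.0+872.4)/2 × 3 = 1308.6
  [3→4]: (872.4+871.5)/2 × 1 = 871.95
  [4→10]: (871.5+549.7)/2 × 6 = 4263.6
  [10→14]: (549.7+377.2)/2 × 4 = 1853.8
  Sum = 8297.95 ng/mL·h
intranasal spray tail: 377.2/0.095 = 3970.526; AUC_ev,0→∞ = 8297.95 + 3970.526 = 12268.476 ng/mL·h
F = (AUC_ev/D_ev)/(AUC_iv/D_iv) = (12268.476/100)/(17626.016/50) = 122.68476/352.52032 = 0.3480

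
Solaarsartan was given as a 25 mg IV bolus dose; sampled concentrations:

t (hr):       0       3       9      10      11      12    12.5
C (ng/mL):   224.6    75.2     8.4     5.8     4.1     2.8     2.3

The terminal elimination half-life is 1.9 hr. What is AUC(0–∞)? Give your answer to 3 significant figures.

AUC = 724 ng/mL·hr

Trapezoidal AUC_0→12.5:
  [0→3]: (224.6+75.2)/2 × 3 = 449.7
  [3→9]: (75.2+8.4)/2 × 6 = 250.8
  [9→10]: (8.4+5.8)/2 × 1 = 7.1
  [10→11]: (5.8+4.1)/2 × 1 = 4.95
  [11→12]: (4.1+2.8)/2 × 1 = 3.45
  [12→12.5]: (2.8+2.3)/2 × 0.5 = 1.275
  Sum = 717.275 ng/mL·hr
k_e = ln2 / t½ = 0.693147 / 1.9 = 0.3648 hr^-1
Extrapolated tail: C_last / k_e = 2.3 / 0.3648 = 6.305
AUC_0→∞ = 717.275 + 6.305 = 723.58 ng/mL·hr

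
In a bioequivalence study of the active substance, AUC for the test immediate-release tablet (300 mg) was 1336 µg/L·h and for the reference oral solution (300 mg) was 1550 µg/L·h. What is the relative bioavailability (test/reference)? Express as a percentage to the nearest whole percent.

F_rel = (AUC_test/D_test) / (AUC_ref/D_ref)
      = (1336/300) / (1550/300)
      = 4.45333 / 5.16667 = 0.8619 = 86.19%

F_rel = 86%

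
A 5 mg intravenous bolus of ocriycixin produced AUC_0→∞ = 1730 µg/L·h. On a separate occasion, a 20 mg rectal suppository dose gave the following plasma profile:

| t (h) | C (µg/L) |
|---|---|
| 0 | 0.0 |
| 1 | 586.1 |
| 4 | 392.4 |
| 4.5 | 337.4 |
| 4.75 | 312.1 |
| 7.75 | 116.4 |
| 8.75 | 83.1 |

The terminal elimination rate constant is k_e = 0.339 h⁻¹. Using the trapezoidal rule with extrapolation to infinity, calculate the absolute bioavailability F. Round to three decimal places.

F = 0.435

Trapezoidal AUC_0→8.75 (rectal suppository):
  [0→1]: (0.0+586.1)/2 × 1 = 293.05
  [1→4]: (586.1+392.4)/2 × 3 = 1467.75
  [4→4.5]: (392.4+337.4)/2 × 0.5 = 182.45
  [4.5→4.75]: (337.4+312.1)/2 × 0.25 = 81.1875
  [4.75→7.75]: (312.1+116.4)/2 × 3 = 642.75
  [7.75→8.75]: (116.4+83.1)/2 × 1 = 99.75
  Sum = 2766.9375 µg/L·h
Tail: C_last/k_e = 83.1/0.339 = 245.133
AUC_0→∞ (rectal suppository) = 2766.9375 + 245.133 = 3012.0705 µg/L·h
F = (AUC_ev/D_ev)/(AUC_iv/D_iv) = (3012.0705/20)/(1730/5) = 150.604/346 = 0.4353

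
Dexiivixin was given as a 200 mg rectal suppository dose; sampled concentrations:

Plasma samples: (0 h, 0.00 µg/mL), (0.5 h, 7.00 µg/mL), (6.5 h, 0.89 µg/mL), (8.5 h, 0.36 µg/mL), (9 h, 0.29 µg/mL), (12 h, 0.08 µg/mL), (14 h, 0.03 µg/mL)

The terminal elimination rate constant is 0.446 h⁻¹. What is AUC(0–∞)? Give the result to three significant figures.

Trapezoidal AUC_0→14:
  [0→0.5]: (0.00+7.00)/2 × 0.5 = 1.75
  [0.5→6.5]: (7.00+0.89)/2 × 6 = 23.67
  [6.5→8.5]: (0.89+0.36)/2 × 2 = 1.25
  [8.5→9]: (0.36+0.29)/2 × 0.5 = 0.1625
  [9→12]: (0.29+0.08)/2 × 3 = 0.555
  [12→14]: (0.08+0.03)/2 × 2 = 0.11
  Sum = 27.4975 µg/mL·h
Extrapolated tail: C_last / k_e = 0.03 / 0.446 = 0.067
AUC_0→∞ = 27.4975 + 0.067 = 27.5645 µg/mL·h

AUC = 27.6 µg/mL·h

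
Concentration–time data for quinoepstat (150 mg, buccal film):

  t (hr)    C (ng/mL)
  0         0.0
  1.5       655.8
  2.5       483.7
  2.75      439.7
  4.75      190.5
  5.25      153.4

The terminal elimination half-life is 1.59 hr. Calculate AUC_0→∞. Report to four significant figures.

AUC = 2245 ng/mL·hr

Trapezoidal AUC_0→5.25:
  [0→1.5]: (0.0+655.8)/2 × 1.5 = 491.85
  [1.5→2.5]: (655.8+483.7)/2 × 1 = 569.75
  [2.5→2.75]: (483.7+439.7)/2 × 0.25 = 115.425
  [2.75→4.75]: (439.7+190.5)/2 × 2 = 630.2
  [4.75→5.25]: (190.5+153.4)/2 × 0.5 = 85.975
  Sum = 1893.2 ng/mL·hr
k_e = ln2 / t½ = 0.693147 / 1.59 = 0.4359 hr^-1
Extrapolated tail: C_last / k_e = 153.4 / 0.4359 = 351.916
AUC_0→∞ = 1893.2 + 351.916 = 2245.116 ng/mL·hr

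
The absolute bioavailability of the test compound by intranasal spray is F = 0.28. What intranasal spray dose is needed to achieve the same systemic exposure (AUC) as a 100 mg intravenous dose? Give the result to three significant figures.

For equal systemic exposure: F × D_ev = D_iv
D_ev = D_iv / F = 100 / 0.28 = 357.143 mg

D_intranasal = 357 mg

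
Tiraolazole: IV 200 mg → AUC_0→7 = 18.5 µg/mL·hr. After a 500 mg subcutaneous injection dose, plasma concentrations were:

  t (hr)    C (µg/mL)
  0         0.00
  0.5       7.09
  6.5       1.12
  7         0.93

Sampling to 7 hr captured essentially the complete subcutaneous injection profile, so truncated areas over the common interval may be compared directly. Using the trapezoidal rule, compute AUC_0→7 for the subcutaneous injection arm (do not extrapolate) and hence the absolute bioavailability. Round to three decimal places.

F = 0.582

Trapezoidal AUC_0→7 (subcutaneous injection):
  [0→0.5]: (0.00+7.09)/2 × 0.5 = 1.7725
  [0.5→6.5]: (7.09+1.12)/2 × 6 = 24.63
  [6.5→7]: (1.12+0.93)/2 × 0.5 = 0.5125
  Sum = 26.915 µg/mL·hr
F = (AUC_ev/D_ev)/(AUC_iv/D_iv) = (26.915/500)/(18.5/200) = 0.05383/0.0925 = 0.5819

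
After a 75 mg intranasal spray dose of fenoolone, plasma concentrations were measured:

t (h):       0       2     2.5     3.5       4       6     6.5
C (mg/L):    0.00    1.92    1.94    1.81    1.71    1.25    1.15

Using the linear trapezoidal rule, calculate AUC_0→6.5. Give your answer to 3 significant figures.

AUC = 9.20 mg/L·h

Trapezoidal AUC_0→6.5:
  [0→2]: (0.00+1.92)/2 × 2 = 1.92
  [2→2.5]: (1.92+1.94)/2 × 0.5 = 0.965
  [2.5→3.5]: (1.94+1.81)/2 × 1 = 1.875
  [3.5→4]: (1.81+1.71)/2 × 0.5 = 0.88
  [4→6]: (1.71+1.25)/2 × 2 = 2.96
  [6→6.5]: (1.25+1.15)/2 × 0.5 = 0.6
  Sum = 9.2 mg/L·h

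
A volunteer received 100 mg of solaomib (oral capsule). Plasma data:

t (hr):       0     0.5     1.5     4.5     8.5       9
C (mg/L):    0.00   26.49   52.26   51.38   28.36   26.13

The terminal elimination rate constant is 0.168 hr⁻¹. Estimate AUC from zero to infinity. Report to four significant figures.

AUC = 530.1 mg/L·hr

Trapezoidal AUC_0→9:
  [0→0.5]: (0.00+26.49)/2 × 0.5 = 6.6225
  [0.5→1.5]: (26.49+52.26)/2 × 1 = 39.375
  [1.5→4.5]: (52.26+51.38)/2 × 3 = 155.46
  [4.5→8.5]: (51.38+28.36)/2 × 4 = 159.48
  [8.5→9]: (28.36+26.13)/2 × 0.5 = 13.6225
  Sum = 374.56 mg/L·hr
Extrapolated tail: C_last / k_e = 26.13 / 0.168 = 155.536
AUC_0→∞ = 374.56 + 155.536 = 530.096 mg/L·hr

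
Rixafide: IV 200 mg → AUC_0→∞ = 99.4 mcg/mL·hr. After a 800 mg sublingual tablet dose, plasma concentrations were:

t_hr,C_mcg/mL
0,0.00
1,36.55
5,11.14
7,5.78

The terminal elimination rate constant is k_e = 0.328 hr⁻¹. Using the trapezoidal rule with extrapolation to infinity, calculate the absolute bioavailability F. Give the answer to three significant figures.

Trapezoidal AUC_0→7 (sublingual tablet):
  [0→1]: (0.00+36.55)/2 × 1 = 18.275
  [1→5]: (36.55+11.14)/2 × 4 = 95.38
  [5→7]: (11.14+5.78)/2 × 2 = 16.92
  Sum = 130.575 mcg/mL·hr
Tail: C_last/k_e = 5.78/0.328 = 17.622
AUC_0→∞ (sublingual tablet) = 130.575 + 17.622 = 148.197 mcg/mL·hr
F = (AUC_ev/D_ev)/(AUC_iv/D_iv) = (148.197/800)/(99.4/200) = 0.18524625/0.497 = 0.3727

F = 0.373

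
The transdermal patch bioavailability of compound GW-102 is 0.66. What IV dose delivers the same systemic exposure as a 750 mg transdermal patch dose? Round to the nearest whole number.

D_iv = 495 mg

Systemic exposure from an extravascular dose = F × D_ev, so the equivalent IV dose is F × D_ev.
D_iv = F × D_ev = 0.66 × 750 = 495 mg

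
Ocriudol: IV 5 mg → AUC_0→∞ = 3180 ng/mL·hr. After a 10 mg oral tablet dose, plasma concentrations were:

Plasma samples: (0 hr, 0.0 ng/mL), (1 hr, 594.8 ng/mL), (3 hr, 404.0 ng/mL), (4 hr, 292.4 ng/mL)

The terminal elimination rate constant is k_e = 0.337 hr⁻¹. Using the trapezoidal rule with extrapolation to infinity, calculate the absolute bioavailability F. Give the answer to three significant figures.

F = 0.395

Trapezoidal AUC_0→4 (oral tablet):
  [0→1]: (0.0+594.8)/2 × 1 = 297.4
  [1→3]: (594.8+404.0)/2 × 2 = 998.8
  [3→4]: (404.0+292.4)/2 × 1 = 348.2
  Sum = 1644.4 ng/mL·hr
Tail: C_last/k_e = 292.4/0.337 = 867.656
AUC_0→∞ (oral tablet) = 1644.4 + 867.656 = 2512.056 ng/mL·hr
F = (AUC_ev/D_ev)/(AUC_iv/D_iv) = (2512.056/10)/(3180/5) = 251.2056/636 = 0.3950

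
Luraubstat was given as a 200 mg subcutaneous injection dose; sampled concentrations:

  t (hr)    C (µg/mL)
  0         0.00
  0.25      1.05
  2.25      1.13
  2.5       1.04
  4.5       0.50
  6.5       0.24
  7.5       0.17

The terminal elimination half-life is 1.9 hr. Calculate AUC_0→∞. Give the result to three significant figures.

Trapezoidal AUC_0→7.5:
  [0→0.25]: (0.00+1.05)/2 × 0.25 = 0.13125
  [0.25→2.25]: (1.05+1.13)/2 × 2 = 2.18
  [2.25→2.5]: (1.13+1.04)/2 × 0.25 = 0.27125
  [2.5→4.5]: (1.04+0.50)/2 × 2 = 1.54
  [4.5→6.5]: (0.50+0.24)/2 × 2 = 0.74
  [6.5→7.5]: (0.24+0.17)/2 × 1 = 0.205
  Sum = 5.0675 µg/mL·hr
k_e = ln2 / t½ = 0.693147 / 1.9 = 0.3648 hr^-1
Extrapolated tail: C_last / k_e = 0.17 / 0.3648 = 0.466
AUC_0→∞ = 5.0675 + 0.466 = 5.5335 µg/mL·hr

AUC = 5.53 µg/mL·hr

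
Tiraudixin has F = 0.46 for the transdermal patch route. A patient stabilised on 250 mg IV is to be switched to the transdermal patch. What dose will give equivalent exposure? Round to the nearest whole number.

D_transdermal = 543 mg

For equal systemic exposure: F × D_ev = D_iv
D_ev = D_iv / F = 250 / 0.46 = 543.478 mg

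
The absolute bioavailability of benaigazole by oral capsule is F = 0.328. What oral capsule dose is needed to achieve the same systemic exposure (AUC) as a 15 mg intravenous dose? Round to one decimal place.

For equal systemic exposure: F × D_ev = D_iv
D_ev = D_iv / F = 15 / 0.328 = 45.7317 mg

D_oral = 45.7 mg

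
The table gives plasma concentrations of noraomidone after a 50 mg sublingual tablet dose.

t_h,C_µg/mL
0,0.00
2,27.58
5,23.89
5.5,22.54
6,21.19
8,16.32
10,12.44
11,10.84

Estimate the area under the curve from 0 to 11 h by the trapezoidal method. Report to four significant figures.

AUC = 205.2 µg/mL·h

Trapezoidal AUC_0→11:
  [0→2]: (0.00+27.58)/2 × 2 = 27.58
  [2→5]: (27.58+23.89)/2 × 3 = 77.205
  [5→5.5]: (23.89+22.54)/2 × 0.5 = 11.6075
  [5.5→6]: (22.54+21.19)/2 × 0.5 = 10.9325
  [6→8]: (21.19+16.32)/2 × 2 = 37.51
  [8→10]: (16.32+12.44)/2 × 2 = 28.76
  [10→11]: (12.44+10.84)/2 × 1 = 11.64
  Sum = 205.235 µg/mL·h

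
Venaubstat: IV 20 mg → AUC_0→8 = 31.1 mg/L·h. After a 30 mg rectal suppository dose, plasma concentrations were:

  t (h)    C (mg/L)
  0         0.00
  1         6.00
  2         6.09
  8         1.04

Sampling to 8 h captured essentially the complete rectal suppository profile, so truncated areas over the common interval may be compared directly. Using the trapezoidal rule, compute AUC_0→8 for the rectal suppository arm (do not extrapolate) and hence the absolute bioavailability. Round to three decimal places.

Trapezoidal AUC_0→8 (rectal suppository):
  [0→1]: (0.00+6.00)/2 × 1 = 3.0
  [1→2]: (6.00+6.09)/2 × 1 = 6.045
  [2→8]: (6.09+1.04)/2 × 6 = 21.39
  Sum = 30.435 mg/L·h
F = (AUC_ev/D_ev)/(AUC_iv/D_iv) = (30.435/30)/(31.1/20) = 1.0145/1.555 = 0.6524

F = 0.652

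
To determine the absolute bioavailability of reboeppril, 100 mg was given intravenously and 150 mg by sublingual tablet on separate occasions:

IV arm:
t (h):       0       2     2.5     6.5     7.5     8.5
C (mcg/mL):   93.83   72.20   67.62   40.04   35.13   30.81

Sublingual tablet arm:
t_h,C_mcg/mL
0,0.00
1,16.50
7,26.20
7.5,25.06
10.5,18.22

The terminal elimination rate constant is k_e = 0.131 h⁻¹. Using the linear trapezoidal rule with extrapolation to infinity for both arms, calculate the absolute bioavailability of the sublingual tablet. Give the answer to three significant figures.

Trapezoidal AUC_0→8.5 (IV):
  [0→2]: (93.83+72.20)/2 × 2 = 166.03
  [2→2.5]: (72.20+67.62)/2 × 0.5 = 34.955
  [2.5→6.5]: (67.62+40.04)/2 × 4 = 215.32
  [6.5→7.5]: (40.04+35.13)/2 × 1 = 37.585
  [7.5→8.5]: (35.13+30.81)/2 × 1 = 32.97
  Sum = 486.86 mcg/mL·h
IV tail: 30.81/0.131 = 235.191; AUC_iv,0→∞ = 486.86 + 235.191 = 722.051 mcg/mL·h
Trapezoidal AUC_0→10.5 (sublingual tablet):
  [0→1]: (0.00+16.50)/2 × 1 = 8.25
  [1→7]: (16.50+26.20)/2 × 6 = 128.1
  [7→7.5]: (26.20+25.06)/2 × 0.5 = 12.815
  [7.5→10.5]: (25.06+18.22)/2 × 3 = 64.92
  Sum = 214.085 mcg/mL·h
sublingual tablet tail: 18.22/0.131 = 139.084; AUC_ev,0→∞ = 214.085 + 139.084 = 353.169 mcg/mL·h
F = (AUC_ev/D_ev)/(AUC_iv/D_iv) = (353.169/150)/(722.051/100) = 2.35446/7.22051 = 0.3261

F = 0.326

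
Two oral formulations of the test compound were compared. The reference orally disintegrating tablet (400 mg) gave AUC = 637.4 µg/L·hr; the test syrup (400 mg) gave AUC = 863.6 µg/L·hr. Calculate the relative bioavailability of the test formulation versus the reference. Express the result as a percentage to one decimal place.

F_rel = 135.5%

F_rel = (AUC_test/D_test) / (AUC_ref/D_ref)
      = (863.6/400) / (637.4/400)
      = 2.159 / 1.5935 = 1.3549 = 135.49%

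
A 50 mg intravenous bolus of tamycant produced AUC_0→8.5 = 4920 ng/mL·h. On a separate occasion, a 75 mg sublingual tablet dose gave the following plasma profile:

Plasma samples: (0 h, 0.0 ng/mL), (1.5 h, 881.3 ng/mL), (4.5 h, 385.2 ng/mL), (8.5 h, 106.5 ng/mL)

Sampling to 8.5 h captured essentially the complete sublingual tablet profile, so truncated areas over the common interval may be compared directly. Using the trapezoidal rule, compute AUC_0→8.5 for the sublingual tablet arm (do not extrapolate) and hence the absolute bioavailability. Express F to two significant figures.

F = 0.48

Trapezoidal AUC_0→8.5 (sublingual tablet):
  [0→1.5]: (0.0+881.3)/2 × 1.5 = 660.975
  [1.5→4.5]: (881.3+385.2)/2 × 3 = 1899.75
  [4.5→8.5]: (385.2+106.5)/2 × 4 = 983.4
  Sum = 3544.125 ng/mL·h
F = (AUC_ev/D_ev)/(AUC_iv/D_iv) = (3544.125/75)/(4920/50) = 47.255/98.4 = 0.4802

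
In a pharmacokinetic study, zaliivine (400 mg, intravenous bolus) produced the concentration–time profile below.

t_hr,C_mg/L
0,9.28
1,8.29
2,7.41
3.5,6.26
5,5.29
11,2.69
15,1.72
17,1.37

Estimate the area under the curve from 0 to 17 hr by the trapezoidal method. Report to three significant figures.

Trapezoidal AUC_0→17:
  [0→1]: (9.28+8.29)/2 × 1 = 8.785
  [1→2]: (8.29+7.41)/2 × 1 = 7.85
  [2→3.5]: (7.41+6.26)/2 × 1.5 = 10.2525
  [3.5→5]: (6.26+5.29)/2 × 1.5 = 8.6625
  [5→11]: (5.29+2.69)/2 × 6 = 23.94
  [11→15]: (2.69+1.72)/2 × 4 = 8.82
  [15→17]: (1.72+1.37)/2 × 2 = 3.09
  Sum = 71.4 mg/L·hr

AUC = 71.4 mg/L·hr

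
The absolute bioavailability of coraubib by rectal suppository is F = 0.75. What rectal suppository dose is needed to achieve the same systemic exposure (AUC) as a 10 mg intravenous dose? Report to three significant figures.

For equal systemic exposure: F × D_ev = D_iv
D_ev = D_iv / F = 10 / 0.75 = 13.3333 mg

D_rectal = 13.3 mg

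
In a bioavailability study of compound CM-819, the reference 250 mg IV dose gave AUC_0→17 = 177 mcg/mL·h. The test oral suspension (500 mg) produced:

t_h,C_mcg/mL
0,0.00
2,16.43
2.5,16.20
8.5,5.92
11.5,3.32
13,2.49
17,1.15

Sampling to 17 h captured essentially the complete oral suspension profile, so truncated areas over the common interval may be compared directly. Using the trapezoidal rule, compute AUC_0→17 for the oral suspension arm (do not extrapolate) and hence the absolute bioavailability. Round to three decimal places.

Trapezoidal AUC_0→17 (oral suspension):
  [0→2]: (0.00+16.43)/2 × 2 = 16.43
  [2→2.5]: (16.43+16.20)/2 × 0.5 = 8.1575
  [2.5→8.5]: (16.20+5.92)/2 × 6 = 66.36
  [8.5→11.5]: (5.92+3.32)/2 × 3 = 13.86
  [11.5→13]: (3.32+2.49)/2 × 1.5 = 4.3575
  [13→17]: (2.49+1.15)/2 × 4 = 7.28
  Sum = 116.445 mcg/mL·h
F = (AUC_ev/D_ev)/(AUC_iv/D_iv) = (116.445/500)/(177/250) = 0.23289/0.708 = 0.3289

F = 0.329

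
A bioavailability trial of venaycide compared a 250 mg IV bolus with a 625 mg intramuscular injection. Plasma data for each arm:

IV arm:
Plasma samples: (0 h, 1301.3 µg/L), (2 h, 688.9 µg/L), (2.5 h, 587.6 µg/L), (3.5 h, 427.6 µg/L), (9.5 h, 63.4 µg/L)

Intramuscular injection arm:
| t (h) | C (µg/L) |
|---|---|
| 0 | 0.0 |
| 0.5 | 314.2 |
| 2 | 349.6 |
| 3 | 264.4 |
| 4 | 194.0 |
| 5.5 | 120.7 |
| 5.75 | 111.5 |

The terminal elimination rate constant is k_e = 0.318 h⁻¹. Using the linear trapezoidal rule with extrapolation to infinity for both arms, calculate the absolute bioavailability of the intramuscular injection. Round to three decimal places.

F = 0.154

Trapezoidal AUC_0→9.5 (IV):
  [0→2]: (1301.3+688.9)/2 × 2 = 1990.2
  [2→2.5]: (688.9+587.6)/2 × 0.5 = 319.125
  [2.5→3.5]: (587.6+427.6)/2 × 1 = 507.6
  [3.5→9.5]: (427.6+63.4)/2 × 6 = 1473.0
  Sum = 4289.925 µg/L·h
IV tail: 63.4/0.318 = 199.371; AUC_iv,0→∞ = 4289.925 + 199.371 = 4489.296 µg/L·h
Trapezoidal AUC_0→5.75 (intramuscular injection):
  [0→0.5]: (0.0+314.2)/2 × 0.5 = 78.55
  [0.5→2]: (314.2+349.6)/2 × 1.5 = 497.85
  [2→3]: (349.6+264.4)/2 × 1 = 307.0
  [3→4]: (264.4+194.0)/2 × 1 = 229.2
  [4→5.5]: (194.0+120.7)/2 × 1.5 = 236.025
  [5.5→5.75]: (120.7+111.5)/2 × 0.25 = 29.025
  Sum = 1377.65 µg/L·h
intramuscular injection tail: 111.5/0.318 = 350.629; AUC_ev,0→∞ = 1377.65 + 350.629 = 1728.279 µg/L·h
F = (AUC_ev/D_ev)/(AUC_iv/D_iv) = (1728.279/625)/(4489.296/250) = 2.7652464/17.957184 = 0.1540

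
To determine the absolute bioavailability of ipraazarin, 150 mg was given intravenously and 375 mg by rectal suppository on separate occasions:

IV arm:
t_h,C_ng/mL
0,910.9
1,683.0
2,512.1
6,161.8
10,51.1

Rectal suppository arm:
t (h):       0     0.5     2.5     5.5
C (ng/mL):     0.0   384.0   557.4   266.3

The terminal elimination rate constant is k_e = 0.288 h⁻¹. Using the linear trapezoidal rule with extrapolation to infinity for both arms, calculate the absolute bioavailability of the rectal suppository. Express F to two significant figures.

F = 0.38

Trapezoidal AUC_0→10 (IV):
  [0→1]: (910.9+683.0)/2 × 1 = 796.95
  [1→2]: (683.0+512.1)/2 × 1 = 597.55
  [2→6]: (512.1+161.8)/2 × 4 = 1347.8
  [6→10]: (161.8+51.1)/2 × 4 = 425.8
  Sum = 3168.1 ng/mL·h
IV tail: 51.1/0.288 = 177.431; AUC_iv,0→∞ = 3168.1 + 177.431 = 3345.531 ng/mL·h
Trapezoidal AUC_0→5.5 (rectal suppository):
  [0→0.5]: (0.0+384.0)/2 × 0.5 = 96.0
  [0.5→2.5]: (384.0+557.4)/2 × 2 = 941.4
  [2.5→5.5]: (557.4+266.3)/2 × 3 = 1235.55
  Sum = 2272.95 ng/mL·h
rectal suppository tail: 266.3/0.288 = 924.653; AUC_ev,0→∞ = 2272.95 + 924.653 = 3197.603 ng/mL·h
F = (AUC_ev/D_ev)/(AUC_iv/D_iv) = (3197.603/375)/(3345.531/150) = 8.52694/22.30354 = 0.3823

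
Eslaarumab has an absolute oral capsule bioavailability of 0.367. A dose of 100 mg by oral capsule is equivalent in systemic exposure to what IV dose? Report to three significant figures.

Systemic exposure from an extravascular dose = F × D_ev, so the equivalent IV dose is F × D_ev.
D_iv = F × D_ev = 0.367 × 100 = 36.7 mg

D_iv = 36.7 mg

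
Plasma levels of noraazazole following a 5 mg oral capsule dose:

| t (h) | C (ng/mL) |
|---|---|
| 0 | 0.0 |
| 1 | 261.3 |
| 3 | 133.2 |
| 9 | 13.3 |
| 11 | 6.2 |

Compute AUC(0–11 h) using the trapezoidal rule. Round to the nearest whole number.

AUC = 984 ng/mL·h

Trapezoidal AUC_0→11:
  [0→1]: (0.0+261.3)/2 × 1 = 130.65
  [1→3]: (261.3+133.2)/2 × 2 = 394.5
  [3→9]: (133.2+13.3)/2 × 6 = 439.5
  [9→11]: (13.3+6.2)/2 × 2 = 19.5
  Sum = 984.15 ng/mL·h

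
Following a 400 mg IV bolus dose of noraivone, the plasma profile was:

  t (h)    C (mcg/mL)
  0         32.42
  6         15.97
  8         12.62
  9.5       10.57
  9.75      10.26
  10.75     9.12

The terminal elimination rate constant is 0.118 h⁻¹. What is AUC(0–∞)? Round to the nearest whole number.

AUC = 281 mcg/mL·h

Trapezoidal AUC_0→10.75:
  [0→6]: (32.42+15.97)/2 × 6 = 145.17
  [6→8]: (15.97+12.62)/2 × 2 = 28.59
  [8→9.5]: (12.62+10.57)/2 × 1.5 = 17.3925
  [9.5→9.75]: (10.57+10.26)/2 × 0.25 = 2.60375
  [9.75→10.75]: (10.26+9.12)/2 × 1 = 9.69
  Sum = 203.44625 mcg/mL·h
Extrapolated tail: C_last / k_e = 9.12 / 0.118 = 77.288
AUC_0→∞ = 203.44625 + 77.288 = 280.73425 mcg/mL·h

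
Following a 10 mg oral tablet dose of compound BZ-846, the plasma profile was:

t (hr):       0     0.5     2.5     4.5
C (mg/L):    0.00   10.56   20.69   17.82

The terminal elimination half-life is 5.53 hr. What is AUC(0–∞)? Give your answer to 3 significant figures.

AUC = 215 mg/L·hr

Trapezoidal AUC_0→4.5:
  [0→0.5]: (0.00+10.56)/2 × 0.5 = 2.64
  [0.5→2.5]: (10.56+20.69)/2 × 2 = 31.25
  [2.5→4.5]: (20.69+17.82)/2 × 2 = 38.51
  Sum = 72.4 mg/L·hr
k_e = ln2 / t½ = 0.693147 / 5.53 = 0.1253 hr^-1
Extrapolated tail: C_last / k_e = 17.82 / 0.1253 = 142.219
AUC_0→∞ = 72.4 + 142.219 = 214.619 mg/L·hr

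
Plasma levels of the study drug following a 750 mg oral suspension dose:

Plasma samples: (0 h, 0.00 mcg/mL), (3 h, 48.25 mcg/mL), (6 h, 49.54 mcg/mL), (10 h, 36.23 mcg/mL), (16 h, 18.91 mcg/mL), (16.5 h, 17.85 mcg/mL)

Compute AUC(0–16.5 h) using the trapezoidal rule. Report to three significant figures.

Trapezoidal AUC_0→16.5:
  [0→3]: (0.00+48.25)/2 × 3 = 72.375
  [3→6]: (48.25+49.54)/2 × 3 = 146.685
  [6→10]: (49.54+36.23)/2 × 4 = 171.54
  [10→16]: (36.23+18.91)/2 × 6 = 165.42
  [16→16.5]: (18.91+17.85)/2 × 0.5 = 9.19
  Sum = 565.21 mcg/mL·h

AUC = 565 mcg/mL·h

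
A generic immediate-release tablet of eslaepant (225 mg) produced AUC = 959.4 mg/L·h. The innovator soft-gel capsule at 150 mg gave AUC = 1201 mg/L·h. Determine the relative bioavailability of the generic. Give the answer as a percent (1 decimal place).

F_rel = (AUC_test/D_test) / (AUC_ref/D_ref)
      = (959.4/225) / (1201/150)
      = 4.264 / 8.00667 = 0.5326 = 53.26%

F_rel = 53.3%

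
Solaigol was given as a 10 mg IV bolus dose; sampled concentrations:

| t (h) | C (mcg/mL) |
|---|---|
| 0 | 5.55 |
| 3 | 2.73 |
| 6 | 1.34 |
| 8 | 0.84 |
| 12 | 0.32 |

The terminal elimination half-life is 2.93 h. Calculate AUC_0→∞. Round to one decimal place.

AUC = 24.4 mcg/mL·h

Trapezoidal AUC_0→12:
  [0→3]: (5.55+2.73)/2 × 3 = 12.42
  [3→6]: (2.73+1.34)/2 × 3 = 6.105
  [6→8]: (1.34+0.84)/2 × 2 = 2.18
  [8→12]: (0.84+0.32)/2 × 4 = 2.32
  Sum = 23.025 mcg/mL·h
k_e = ln2 / t½ = 0.693147 / 2.93 = 0.2366 h^-1
Extrapolated tail: C_last / k_e = 0.32 / 0.2366 = 1.352
AUC_0→∞ = 23.025 + 1.352 = 24.377 mcg/mL·h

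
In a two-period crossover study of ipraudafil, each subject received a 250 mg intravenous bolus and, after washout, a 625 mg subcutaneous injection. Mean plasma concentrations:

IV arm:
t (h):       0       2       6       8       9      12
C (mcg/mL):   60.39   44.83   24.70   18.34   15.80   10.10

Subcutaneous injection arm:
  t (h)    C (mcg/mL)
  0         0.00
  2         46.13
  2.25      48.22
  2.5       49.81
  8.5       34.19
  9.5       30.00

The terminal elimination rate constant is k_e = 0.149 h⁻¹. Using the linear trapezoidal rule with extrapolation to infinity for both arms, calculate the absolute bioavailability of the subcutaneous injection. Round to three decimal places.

F = 0.541

Trapezoidal AUC_0→12 (IV):
  [0→2]: (60.39+44.83)/2 × 2 = 105.22
  [2→6]: (44.83+24.70)/2 × 4 = 139.06
  [6→8]: (24.70+18.34)/2 × 2 = 43.04
  [8→9]: (18.34+15.80)/2 × 1 = 17.07
  [9→12]: (15.80+10.10)/2 × 3 = 38.85
  Sum = 343.24 mcg/mL·h
IV tail: 10.10/0.149 = 67.785; AUC_iv,0→∞ = 343.24 + 67.785 = 411.025 mcg/mL·h
Trapezoidal AUC_0→9.5 (subcutaneous injection):
  [0→2]: (0.00+46.13)/2 × 2 = 46.13
  [2→2.25]: (46.13+48.22)/2 × 0.25 = 11.79375
  [2.25→2.5]: (48.22+49.81)/2 × 0.25 = 12.25375
  [2.5→8.5]: (49.81+34.19)/2 × 6 = 252.0
  [8.5→9.5]: (34.19+30.00)/2 × 1 = 32.095
  Sum = 354.2725 mcg/mL·h
subcutaneous injection tail: 30.00/0.149 = 201.342; AUC_ev,0→∞ = 354.2725 + 201.342 = 555.6145 mcg/mL·h
F = (AUC_ev/D_ev)/(AUC_iv/D_iv) = (555.6145/625)/(411.025/250) = 0.8889832/1.6441 = 0.5407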